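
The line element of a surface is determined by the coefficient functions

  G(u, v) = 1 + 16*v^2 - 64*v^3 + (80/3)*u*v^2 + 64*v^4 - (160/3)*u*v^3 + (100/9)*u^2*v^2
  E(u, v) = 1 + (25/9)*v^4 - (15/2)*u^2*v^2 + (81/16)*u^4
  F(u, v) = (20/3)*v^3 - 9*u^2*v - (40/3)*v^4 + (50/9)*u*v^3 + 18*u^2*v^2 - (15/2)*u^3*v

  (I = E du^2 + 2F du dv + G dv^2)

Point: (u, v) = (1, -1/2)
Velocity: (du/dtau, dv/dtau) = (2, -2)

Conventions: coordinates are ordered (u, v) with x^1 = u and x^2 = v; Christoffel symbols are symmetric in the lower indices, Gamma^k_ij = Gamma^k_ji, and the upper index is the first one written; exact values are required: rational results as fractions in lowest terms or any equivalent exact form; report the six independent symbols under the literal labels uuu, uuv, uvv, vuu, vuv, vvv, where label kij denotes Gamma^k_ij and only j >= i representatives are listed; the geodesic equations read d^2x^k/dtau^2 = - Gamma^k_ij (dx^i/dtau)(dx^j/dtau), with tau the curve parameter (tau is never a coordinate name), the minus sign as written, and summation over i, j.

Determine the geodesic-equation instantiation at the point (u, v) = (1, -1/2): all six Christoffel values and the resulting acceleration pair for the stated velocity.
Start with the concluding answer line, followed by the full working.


Answer: Gamma_uuu = 297/1313, Gamma_uuv = 110/1313, Gamma_uvv = -1012/1313, Gamma_vuu = 918/1313, Gamma_vuv = 340/1313, Gamma_vvv = -3128/1313; accelerations (d^2u/dtau^2, d^2v/dtau^2) = (3740/1313, 11560/1313)

E = 157/36, F = 187/18, G = 298/9 at the point
E_u = 33/2, E_v = 55/9, F_u = 257/9, F_v = -56/3, G_u = 170/9, G_v = -1564/9
EG - F^2 = 1313/36;  g^inv = (36/1313) * [[298/9, -187/18], [-187/18, 157/36]]
first-kind symbols [ij,l] = (1/2)(d_i g_jl + d_j g_il - d_l g_ij): [uu,u] = E_u/2 = 33/4, [uu,v] = F_u - E_v/2 = 51/2, [uv,u] = E_v/2 = 55/18, [uv,v] = G_u/2 = 85/9, [vv,u] = F_v - G_u/2 = -253/9, [vv,v] = G_v/2 = -782/9
Gamma^u_ij = (G*[ij,u] - F*[ij,v])/(EG - F^2), Gamma^v_ij = (E*[ij,v] - F*[ij,u])/(EG - F^2)
Gamma_uuu = 297/1313, Gamma_uuv = 110/1313, Gamma_uvv = -1012/1313, Gamma_vuu = 918/1313, Gamma_vuv = 340/1313, Gamma_vvv = -3128/1313
d^2u/dtau^2 = -(Gamma_uuu*(2)^2 + 2*Gamma_uuv*(2)*(-2) + Gamma_uvv*(-2)^2) = 3740/1313
d^2v/dtau^2 = -(Gamma_vuu*(2)^2 + 2*Gamma_vuv*(2)*(-2) + Gamma_vvv*(-2)^2) = 11560/1313


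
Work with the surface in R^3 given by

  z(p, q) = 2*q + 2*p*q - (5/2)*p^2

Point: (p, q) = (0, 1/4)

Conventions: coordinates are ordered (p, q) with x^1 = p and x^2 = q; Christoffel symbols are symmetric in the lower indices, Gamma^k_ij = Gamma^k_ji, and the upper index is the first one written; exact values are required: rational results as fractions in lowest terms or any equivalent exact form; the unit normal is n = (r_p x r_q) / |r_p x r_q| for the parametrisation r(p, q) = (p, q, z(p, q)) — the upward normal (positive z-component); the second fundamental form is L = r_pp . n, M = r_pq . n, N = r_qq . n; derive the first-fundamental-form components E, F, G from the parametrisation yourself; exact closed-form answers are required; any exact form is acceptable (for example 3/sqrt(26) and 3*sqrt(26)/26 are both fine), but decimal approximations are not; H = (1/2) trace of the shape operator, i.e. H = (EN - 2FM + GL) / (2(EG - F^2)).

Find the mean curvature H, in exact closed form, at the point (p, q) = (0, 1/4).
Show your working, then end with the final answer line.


z_p = 1/2, z_q = 2, z_pp = -5, z_pq = 2, z_qq = 0
E = 5/4, F = 1, G = 5; answer radicand W^2 = 21/4
unnormalised second-form numerators: l = -5, m = 2, n = 0; L = l/sqrt(21/4), and similarly M = m/sqrt(W^2), N = n/sqrt(W^2)
H = (E*n - 2*F*m + G*l) / (2*(EG - F^2)*sqrt(W^2)); E*n - 2*F*m + G*l = -29, EG - F^2 = 21/4, so H = (-58/21)/sqrt(21/4)

Answer: H = -116*sqrt(21)/441


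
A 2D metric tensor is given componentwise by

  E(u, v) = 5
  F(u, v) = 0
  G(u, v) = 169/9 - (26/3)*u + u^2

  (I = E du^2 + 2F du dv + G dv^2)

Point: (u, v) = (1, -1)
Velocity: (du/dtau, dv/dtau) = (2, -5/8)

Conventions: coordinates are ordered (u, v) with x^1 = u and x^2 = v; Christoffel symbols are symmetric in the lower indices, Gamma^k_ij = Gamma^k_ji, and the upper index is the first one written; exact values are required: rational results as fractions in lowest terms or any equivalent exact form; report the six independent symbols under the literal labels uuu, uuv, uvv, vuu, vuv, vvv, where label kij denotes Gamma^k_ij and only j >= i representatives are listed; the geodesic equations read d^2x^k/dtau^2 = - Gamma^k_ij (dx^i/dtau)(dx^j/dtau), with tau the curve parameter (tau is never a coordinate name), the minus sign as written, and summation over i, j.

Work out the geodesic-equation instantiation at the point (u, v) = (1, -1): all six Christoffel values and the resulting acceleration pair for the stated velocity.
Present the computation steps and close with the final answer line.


E = 5, F = 0, G = 100/9 at the point
E_u = 0, E_v = 0, F_u = 0, F_v = 0, G_u = -20/3, G_v = 0
EG - F^2 = 500/9;  g^inv = (9/500) * [[100/9, 0], [0, 5]]
first-kind symbols [ij,l] = (1/2)(d_i g_jl + d_j g_il - d_l g_ij): [uu,u] = E_u/2 = 0, [uu,v] = F_u - E_v/2 = 0, [uv,u] = E_v/2 = 0, [uv,v] = G_u/2 = -10/3, [vv,u] = F_v - G_u/2 = 10/3, [vv,v] = G_v/2 = 0
Gamma^u_ij = (G*[ij,u] - F*[ij,v])/(EG - F^2), Gamma^v_ij = (E*[ij,v] - F*[ij,u])/(EG - F^2)
Gamma_uuu = 0, Gamma_uuv = 0, Gamma_uvv = 2/3, Gamma_vuu = 0, Gamma_vuv = -3/10, Gamma_vvv = 0
d^2u/dtau^2 = -(Gamma_uuu*(2)^2 + 2*Gamma_uuv*(2)*(-5/8) + Gamma_uvv*(-5/8)^2) = -25/96
d^2v/dtau^2 = -(Gamma_vuu*(2)^2 + 2*Gamma_vuv*(2)*(-5/8) + Gamma_vvv*(-5/8)^2) = -3/4

Answer: Gamma_uuu = 0, Gamma_uuv = 0, Gamma_uvv = 2/3, Gamma_vuu = 0, Gamma_vuv = -3/10, Gamma_vvv = 0; accelerations (d^2u/dtau^2, d^2v/dtau^2) = (-25/96, -3/4)


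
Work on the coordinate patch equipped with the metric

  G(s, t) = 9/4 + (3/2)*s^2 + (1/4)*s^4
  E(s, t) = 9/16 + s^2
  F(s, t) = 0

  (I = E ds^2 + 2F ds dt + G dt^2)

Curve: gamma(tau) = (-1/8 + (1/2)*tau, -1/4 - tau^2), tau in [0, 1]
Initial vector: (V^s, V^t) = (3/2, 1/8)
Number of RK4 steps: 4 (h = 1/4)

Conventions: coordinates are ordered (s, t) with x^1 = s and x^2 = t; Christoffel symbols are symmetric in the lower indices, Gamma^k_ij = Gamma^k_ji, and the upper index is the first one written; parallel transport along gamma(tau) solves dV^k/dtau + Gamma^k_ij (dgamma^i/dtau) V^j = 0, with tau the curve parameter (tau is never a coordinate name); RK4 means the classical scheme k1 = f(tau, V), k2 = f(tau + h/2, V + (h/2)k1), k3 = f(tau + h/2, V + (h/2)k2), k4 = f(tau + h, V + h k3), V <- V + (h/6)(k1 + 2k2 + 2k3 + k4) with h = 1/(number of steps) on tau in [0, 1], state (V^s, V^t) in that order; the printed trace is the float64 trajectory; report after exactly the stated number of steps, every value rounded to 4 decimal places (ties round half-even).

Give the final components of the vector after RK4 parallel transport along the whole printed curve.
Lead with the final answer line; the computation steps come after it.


Answer: V^s = 1.2566, V^t = 0.3028

gamma'(tau) = (1/2, -2*tau); f(tau, V)^k = -Gamma^k_ij(gamma(tau)) gamma'^i(tau) V^j; h = 1/4; intermediate values shown to 6 dp
curve data and Christoffel symbols at the stage parameters:
  tau = 0.000000: gamma = (-0.125000, -0.250000), gamma' = (0.500000, 0.000000); Gamma_sss = -0.216216, Gamma_sst = 0.000000, Gamma_stt = 0.326014, Gamma_tss = 0.000000, Gamma_tst = -0.082902, Gamma_ttt = 0.000000
  tau = 0.125000: gamma = (-0.062500, -0.265625), gamma' = (0.500000, -0.250000); Gamma_sss = -0.110345, Gamma_sst = 0.000000, Gamma_stt = 0.165733, Gamma_tss = 0.000000, Gamma_tst = -0.041612, Gamma_ttt = 0.000000
  tau = 0.250000: gamma = (0.000000, -0.312500), gamma' = (0.500000, -0.500000); Gamma_sss = 0.000000, Gamma_sst = 0.000000, Gamma_stt = 0.000000, Gamma_tss = 0.000000, Gamma_tst = 0.000000, Gamma_ttt = 0.000000
  tau = 0.375000: gamma = (0.062500, -0.390625), gamma' = (0.500000, -0.750000); Gamma_sss = 0.110345, Gamma_sst = 0.000000, Gamma_stt = -0.165733, Gamma_tss = 0.000000, Gamma_tst = 0.041612, Gamma_ttt = 0.000000
  tau = 0.500000: gamma = (0.125000, -0.500000), gamma' = (0.500000, -1.000000); Gamma_sss = 0.216216, Gamma_sst = 0.000000, Gamma_stt = -0.326014, Gamma_tss = 0.000000, Gamma_tst = 0.082902, Gamma_ttt = 0.000000
  tau = 0.625000: gamma = (0.187500, -0.640625), gamma' = (0.500000, -1.250000); Gamma_sss = 0.313725, Gamma_sst = 0.000000, Gamma_stt = -0.476103, Gamma_tss = 0.000000, Gamma_tst = 0.123552, Gamma_ttt = 0.000000
  tau = 0.750000: gamma = (0.250000, -0.812500), gamma' = (0.500000, -1.500000); Gamma_sss = 0.400000, Gamma_sst = 0.000000, Gamma_stt = -0.612500, Gamma_tss = 0.000000, Gamma_tst = 0.163265, Gamma_ttt = 0.000000
  tau = 0.875000: gamma = (0.312500, -1.015625), gamma' = (0.500000, -1.750000); Gamma_sss = 0.473373, Gamma_sst = 0.000000, Gamma_stt = -0.733173, Gamma_tss = 0.000000, Gamma_tst = 0.201765, Gamma_ttt = 0.000000
  tau = 1.000000: gamma = (0.375000, -1.250000), gamma' = (0.500000, -2.000000); Gamma_sss = 0.533333, Gamma_sst = 0.000000, Gamma_stt = -0.837500, Gamma_tss = 0.000000, Gamma_tst = 0.238806, Gamma_ttt = 0.000000
step 0: V^s = 1.5000, V^t = 0.1250
step 1: k1 = (0.162162, 0.005181), k2 = (0.089083, -0.013201), k3 = (0.088484, -0.013154), k4 = (0.000000, 0.000000); V <- V + (h/6)(k1 + 2k2 + 2k3 + k4): V^s = 1.5216, V^t = 0.1230
step 2: k1 = (0.000000, 0.000000), k2 = (-0.099239, 0.044927), k3 = (-0.099253, 0.044423), k4 = (-0.205537, 0.118523); V <- V + (h/6)(k1 + 2k2 + 2k3 + k4): V^s = 1.4964, V^t = 0.1354
step 3: k1 = (-0.205922, 0.118445), k2 = (-0.320093, 0.217857), k3 = (-0.325250, 0.214885), k4 = (-0.456786, 0.331125); V <- V + (h/6)(k1 + 2k2 + 2k3 + k4): V^s = 1.4151, V^t = 0.1902
step 4: k1 = (-0.457756, 0.331018), k2 = (-0.618505, 0.456076), k3 = (-0.633806, 0.447405), k4 = (-0.841027, 0.564104); V <- V + (h/6)(k1 + 2k2 + 2k3 + k4): V^s = 1.2566, V^t = 0.3028


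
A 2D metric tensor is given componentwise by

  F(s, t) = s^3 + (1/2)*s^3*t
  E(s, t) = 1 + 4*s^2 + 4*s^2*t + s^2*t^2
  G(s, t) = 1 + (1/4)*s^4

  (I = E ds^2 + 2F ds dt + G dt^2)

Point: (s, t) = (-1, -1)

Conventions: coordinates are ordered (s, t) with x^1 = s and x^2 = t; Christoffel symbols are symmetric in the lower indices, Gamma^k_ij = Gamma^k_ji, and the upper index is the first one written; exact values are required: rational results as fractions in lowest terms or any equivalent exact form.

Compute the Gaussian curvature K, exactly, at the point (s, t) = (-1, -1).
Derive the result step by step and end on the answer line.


E = 2, F = -1/2, G = 5/4, EG - F^2 = 9/4 at the point
E_s = -2, E_t = 2, F_s = 3/2, F_t = -1/2, G_s = -1, G_t = 0
E_tt = 2, F_st = 3/2, G_ss = 3
Compute both Brioschi determinants and normalise by (EG - F^2)^2.
M1 = [[-E_tt/2 + F_st - G_ss/2, E_s/2, F_s - E_t/2], [F_t - G_s/2, E, F], [G_t/2, F, G]] = [[-1, -1, 1/2], [0, 2, -1/2], [0, -1/2, 5/4]]; det M1 = -9/4
M2 = [[0, E_t/2, G_s/2], [E_t/2, E, F], [G_s/2, F, G]] = [[0, 1, -1/2], [1, 2, -1/2], [-1/2, -1/2, 5/4]]; det M2 = -5/4
det M1 - det M2 = -1; K = -1 / (9/4)^2 = -16/81

Answer: K = -16/81


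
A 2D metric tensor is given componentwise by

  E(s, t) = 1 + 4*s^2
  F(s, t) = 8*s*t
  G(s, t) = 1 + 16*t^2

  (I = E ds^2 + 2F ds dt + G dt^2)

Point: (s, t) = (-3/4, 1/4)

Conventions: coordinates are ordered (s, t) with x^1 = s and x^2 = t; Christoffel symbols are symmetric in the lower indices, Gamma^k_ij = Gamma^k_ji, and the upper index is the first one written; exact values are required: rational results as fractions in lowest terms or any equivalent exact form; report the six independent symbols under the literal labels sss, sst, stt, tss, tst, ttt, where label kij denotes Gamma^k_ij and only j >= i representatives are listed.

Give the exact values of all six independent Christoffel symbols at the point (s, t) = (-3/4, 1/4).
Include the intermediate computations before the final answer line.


E = 13/4, F = -3/2, G = 2 at the point
E_s = -6, E_t = 0, F_s = 2, F_t = -6, G_s = 0, G_t = 8
EG - F^2 = 17/4;  g^inv = (4/17) * [[2, 3/2], [3/2, 13/4]]
first-kind symbols [ij,l] = (1/2)(d_i g_jl + d_j g_il - d_l g_ij): [ss,s] = E_s/2 = -3, [ss,t] = F_s - E_t/2 = 2, [st,s] = E_t/2 = 0, [st,t] = G_s/2 = 0, [tt,s] = F_t - G_s/2 = -6, [tt,t] = G_t/2 = 4
Gamma^s_ij = (G*[ij,s] - F*[ij,t])/(EG - F^2), Gamma^t_ij = (E*[ij,t] - F*[ij,s])/(EG - F^2)

Answer: Gamma_sss = -12/17, Gamma_sst = 0, Gamma_stt = -24/17, Gamma_tss = 8/17, Gamma_tst = 0, Gamma_ttt = 16/17


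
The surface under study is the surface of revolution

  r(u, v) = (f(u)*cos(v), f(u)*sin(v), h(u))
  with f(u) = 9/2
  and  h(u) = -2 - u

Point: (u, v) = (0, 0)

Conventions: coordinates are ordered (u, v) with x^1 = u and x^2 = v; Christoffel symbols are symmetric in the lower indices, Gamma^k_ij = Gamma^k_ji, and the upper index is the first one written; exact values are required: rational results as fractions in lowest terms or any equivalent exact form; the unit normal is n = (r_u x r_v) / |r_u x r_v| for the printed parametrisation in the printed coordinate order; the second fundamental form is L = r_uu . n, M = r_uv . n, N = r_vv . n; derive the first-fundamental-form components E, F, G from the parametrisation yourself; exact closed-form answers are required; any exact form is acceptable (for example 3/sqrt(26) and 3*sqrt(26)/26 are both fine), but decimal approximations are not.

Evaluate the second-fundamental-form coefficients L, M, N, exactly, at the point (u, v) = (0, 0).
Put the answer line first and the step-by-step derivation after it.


Answer: L = 0, M = 0, N = -9/2

f = 9/2, f' = 0, f'' = 0, h' = -1, h'' = 0
E = 1, F = 0, G = 81/4; answer radicand W^2 = 1
unnormalised second-form numerators: l = 0, m = 0, n = -9/2; L = l/sqrt(1), and similarly M = m/sqrt(W^2), N = n/sqrt(W^2)


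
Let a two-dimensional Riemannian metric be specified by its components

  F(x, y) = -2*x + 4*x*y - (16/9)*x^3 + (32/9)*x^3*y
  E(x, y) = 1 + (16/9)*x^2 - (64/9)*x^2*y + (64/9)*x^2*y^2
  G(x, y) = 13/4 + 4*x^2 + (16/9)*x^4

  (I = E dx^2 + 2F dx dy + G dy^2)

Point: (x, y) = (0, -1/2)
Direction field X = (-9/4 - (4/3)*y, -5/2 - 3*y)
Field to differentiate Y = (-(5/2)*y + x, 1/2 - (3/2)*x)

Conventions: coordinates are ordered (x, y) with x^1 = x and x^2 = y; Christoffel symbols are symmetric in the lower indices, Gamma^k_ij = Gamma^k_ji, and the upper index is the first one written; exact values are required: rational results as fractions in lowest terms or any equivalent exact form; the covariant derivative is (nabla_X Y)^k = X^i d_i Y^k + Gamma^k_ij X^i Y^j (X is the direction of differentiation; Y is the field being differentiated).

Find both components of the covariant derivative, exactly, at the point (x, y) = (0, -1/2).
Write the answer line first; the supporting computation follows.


Answer: (nabla_X Y)^x = 11/12, (nabla_X Y)^y = 1501/312

E = 1, F = 0, G = 13/4 at the point
E_x = 0, E_y = 0, F_x = -4, F_y = 0, G_x = 0, G_y = 0
EG - F^2 = 13/4;  g^inv = (4/13) * [[13/4, 0], [0, 1]]
first-kind symbols [ij,l] = (1/2)(d_i g_jl + d_j g_il - d_l g_ij): [xx,x] = E_x/2 = 0, [xx,y] = F_x - E_y/2 = -4, [xy,x] = E_y/2 = 0, [xy,y] = G_x/2 = 0, [yy,x] = F_y - G_x/2 = 0, [yy,y] = G_y/2 = 0
Gamma^x_ij = (G*[ij,x] - F*[ij,y])/(EG - F^2), Gamma^y_ij = (E*[ij,y] - F*[ij,x])/(EG - F^2)
Gamma_xxx = 0, Gamma_xxy = 0, Gamma_xyy = 0, Gamma_yxx = -16/13, Gamma_yxy = 0, Gamma_yyy = 0
X = (-19/12, -1), Y = (5/4, 1/2) at the point


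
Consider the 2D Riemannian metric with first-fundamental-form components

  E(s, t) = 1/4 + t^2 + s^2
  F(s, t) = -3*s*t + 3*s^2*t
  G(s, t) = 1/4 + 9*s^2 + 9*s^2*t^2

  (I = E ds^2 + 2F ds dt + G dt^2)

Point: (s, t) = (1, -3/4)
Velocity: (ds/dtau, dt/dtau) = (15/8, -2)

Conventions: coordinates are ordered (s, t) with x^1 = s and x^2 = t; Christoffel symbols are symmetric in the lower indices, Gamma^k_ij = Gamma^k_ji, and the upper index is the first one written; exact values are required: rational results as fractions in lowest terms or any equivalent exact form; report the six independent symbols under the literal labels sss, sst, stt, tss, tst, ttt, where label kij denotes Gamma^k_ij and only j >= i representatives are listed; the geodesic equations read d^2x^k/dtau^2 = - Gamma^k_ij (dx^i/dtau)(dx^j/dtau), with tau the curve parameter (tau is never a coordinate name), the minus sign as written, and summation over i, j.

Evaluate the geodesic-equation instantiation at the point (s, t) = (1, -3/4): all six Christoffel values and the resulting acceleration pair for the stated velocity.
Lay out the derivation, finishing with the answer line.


E = 29/16, F = 0, G = 229/16 at the point
E_s = 2, E_t = -3/2, F_s = -9/4, F_t = 0, G_s = 225/8, G_t = -27/2
EG - F^2 = 6641/256;  g^inv = (256/6641) * [[229/16, 0], [0, 29/16]]
first-kind symbols [ij,l] = (1/2)(d_i g_jl + d_j g_il - d_l g_ij): [ss,s] = E_s/2 = 1, [ss,t] = F_s - E_t/2 = -3/2, [st,s] = E_t/2 = -3/4, [st,t] = G_s/2 = 225/16, [tt,s] = F_t - G_s/2 = -225/16, [tt,t] = G_t/2 = -27/4
Gamma^s_ij = (G*[ij,s] - F*[ij,t])/(EG - F^2), Gamma^t_ij = (E*[ij,t] - F*[ij,s])/(EG - F^2)
Gamma_sss = 16/29, Gamma_sst = -12/29, Gamma_stt = -225/29, Gamma_tss = -24/229, Gamma_tst = 225/229, Gamma_ttt = -108/229
d^2s/dtau^2 = -(Gamma_sss*(15/8)^2 + 2*Gamma_sst*(15/8)*(-2) + Gamma_stt*(-2)^2) = 3015/116
d^2t/dtau^2 = -(Gamma_tss*(15/8)^2 + 2*Gamma_tst*(15/8)*(-2) + Gamma_ttt*(-2)^2) = 17631/1832

Answer: Gamma_sss = 16/29, Gamma_sst = -12/29, Gamma_stt = -225/29, Gamma_tss = -24/229, Gamma_tst = 225/229, Gamma_ttt = -108/229; accelerations (d^2s/dtau^2, d^2t/dtau^2) = (3015/116, 17631/1832)


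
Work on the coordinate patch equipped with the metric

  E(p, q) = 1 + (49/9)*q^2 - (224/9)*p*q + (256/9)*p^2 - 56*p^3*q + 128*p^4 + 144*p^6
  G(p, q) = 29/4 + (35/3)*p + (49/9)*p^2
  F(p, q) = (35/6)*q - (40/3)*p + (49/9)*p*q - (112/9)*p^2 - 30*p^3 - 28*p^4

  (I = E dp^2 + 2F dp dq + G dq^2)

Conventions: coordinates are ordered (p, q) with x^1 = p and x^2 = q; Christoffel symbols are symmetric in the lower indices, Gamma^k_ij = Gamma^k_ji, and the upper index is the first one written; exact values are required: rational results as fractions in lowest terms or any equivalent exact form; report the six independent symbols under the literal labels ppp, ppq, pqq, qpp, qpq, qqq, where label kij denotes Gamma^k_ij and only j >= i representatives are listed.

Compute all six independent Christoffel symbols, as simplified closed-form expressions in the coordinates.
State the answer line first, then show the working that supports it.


Answer: Gamma_ppp = (15552*p^5 + 9216*p^3 - 3024*p^2*q + 1024*p - 448*q)/(5184*p^6 + 4608*p^4 - 2016*p^3*q + 1220*p^2 - 896*p*q + 420*p + 196*q^2 + 261), Gamma_ppq = (-1008*p^3 - 448*p + 196*q)/(5184*p^6 + 4608*p^4 - 2016*p^3*q + 1220*p^2 - 896*p*q + 420*p + 196*q^2 + 261), Gamma_pqq = 0, Gamma_qpp = (-3024*p^3 - 3240*p^2 - 448*p - 480)/(5184*p^6 + 4608*p^4 - 2016*p^3*q + 1220*p^2 - 896*p*q + 420*p + 196*q^2 + 261), Gamma_qpq = (196*p + 210)/(5184*p^6 + 4608*p^4 - 2016*p^3*q + 1220*p^2 - 896*p*q + 420*p + 196*q^2 + 261), Gamma_qqq = 0

E = 1 + (49/9)*q^2 - (224/9)*p*q + (256/9)*p^2 - 56*p^3*q + 128*p^4 + 144*p^6; F = (35/6)*q - (40/3)*p + (49/9)*p*q - (112/9)*p^2 - 30*p^3 - 28*p^4; G = 29/4 + (35/3)*p + (49/9)*p^2
Gamma^k_ij = (1/2) g^{kl} (d_i g_jl + d_j g_il - d_l g_ij), with g^inv = (1/(EG-F^2)) [[G, -F], [-F, E]]
first partials: E_p = -(224/9)*q + (512/9)*p - 168*p^2*q + 512*p^3 + 864*p^5, E_q = (98/9)*q - (224/9)*p - 56*p^3, F_p = -40/3 + (49/9)*q - (224/9)*p - 90*p^2 - 112*p^3, F_q = 35/6 + (49/9)*p, G_p = 35/3 + (98/9)*p, G_q = 0
D = EG - F^2 = 29/4 + (35/3)*p + (49/9)*q^2 - (224/9)*p*q + (305/9)*p^2 - 56*p^3*q + 128*p^4 + 144*p^6
expanded: Gamma^p_pp = (G E_p - 2F F_p + F E_q)/(2D), Gamma^p_pq = (G E_q - F G_p)/(2D), Gamma^p_qq = (2G F_q - G G_p - F G_q)/(2D), Gamma^q_pp = (2E F_p - E E_q - F E_p)/(2D), Gamma^q_pq = (E G_p - F E_q)/(2D), Gamma^q_qq = (E G_q - 2F F_q + F G_p)/(2D); substitute and cancel common factors


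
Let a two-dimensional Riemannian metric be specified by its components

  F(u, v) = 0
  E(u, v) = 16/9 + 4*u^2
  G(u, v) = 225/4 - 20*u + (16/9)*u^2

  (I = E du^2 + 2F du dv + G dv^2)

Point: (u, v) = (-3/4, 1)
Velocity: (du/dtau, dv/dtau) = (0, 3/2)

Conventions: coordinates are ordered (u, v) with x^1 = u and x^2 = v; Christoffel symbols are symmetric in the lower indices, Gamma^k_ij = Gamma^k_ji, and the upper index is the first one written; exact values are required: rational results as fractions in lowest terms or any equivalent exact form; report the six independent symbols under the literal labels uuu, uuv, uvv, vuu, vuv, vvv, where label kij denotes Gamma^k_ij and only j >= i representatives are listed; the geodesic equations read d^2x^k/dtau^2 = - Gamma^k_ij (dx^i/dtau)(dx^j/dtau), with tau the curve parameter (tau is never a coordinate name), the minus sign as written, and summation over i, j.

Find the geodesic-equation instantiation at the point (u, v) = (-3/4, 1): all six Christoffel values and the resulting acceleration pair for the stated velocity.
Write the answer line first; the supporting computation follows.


Answer: Gamma_uuu = -108/145, Gamma_uuv = 0, Gamma_uvv = 408/145, Gamma_vuu = 0, Gamma_vuv = -8/51, Gamma_vvv = 0; accelerations (d^2u/dtau^2, d^2v/dtau^2) = (-918/145, 0)

E = 145/36, F = 0, G = 289/4 at the point
E_u = -6, E_v = 0, F_u = 0, F_v = 0, G_u = -68/3, G_v = 0
EG - F^2 = 41905/144;  g^inv = (144/41905) * [[289/4, 0], [0, 145/36]]
first-kind symbols [ij,l] = (1/2)(d_i g_jl + d_j g_il - d_l g_ij): [uu,u] = E_u/2 = -3, [uu,v] = F_u - E_v/2 = 0, [uv,u] = E_v/2 = 0, [uv,v] = G_u/2 = -34/3, [vv,u] = F_v - G_u/2 = 34/3, [vv,v] = G_v/2 = 0
Gamma^u_ij = (G*[ij,u] - F*[ij,v])/(EG - F^2), Gamma^v_ij = (E*[ij,v] - F*[ij,u])/(EG - F^2)
Gamma_uuu = -108/145, Gamma_uuv = 0, Gamma_uvv = 408/145, Gamma_vuu = 0, Gamma_vuv = -8/51, Gamma_vvv = 0
d^2u/dtau^2 = -(Gamma_uuu*(0)^2 + 2*Gamma_uuv*(0)*(3/2) + Gamma_uvv*(3/2)^2) = -918/145
d^2v/dtau^2 = -(Gamma_vuu*(0)^2 + 2*Gamma_vuv*(0)*(3/2) + Gamma_vvv*(3/2)^2) = 0


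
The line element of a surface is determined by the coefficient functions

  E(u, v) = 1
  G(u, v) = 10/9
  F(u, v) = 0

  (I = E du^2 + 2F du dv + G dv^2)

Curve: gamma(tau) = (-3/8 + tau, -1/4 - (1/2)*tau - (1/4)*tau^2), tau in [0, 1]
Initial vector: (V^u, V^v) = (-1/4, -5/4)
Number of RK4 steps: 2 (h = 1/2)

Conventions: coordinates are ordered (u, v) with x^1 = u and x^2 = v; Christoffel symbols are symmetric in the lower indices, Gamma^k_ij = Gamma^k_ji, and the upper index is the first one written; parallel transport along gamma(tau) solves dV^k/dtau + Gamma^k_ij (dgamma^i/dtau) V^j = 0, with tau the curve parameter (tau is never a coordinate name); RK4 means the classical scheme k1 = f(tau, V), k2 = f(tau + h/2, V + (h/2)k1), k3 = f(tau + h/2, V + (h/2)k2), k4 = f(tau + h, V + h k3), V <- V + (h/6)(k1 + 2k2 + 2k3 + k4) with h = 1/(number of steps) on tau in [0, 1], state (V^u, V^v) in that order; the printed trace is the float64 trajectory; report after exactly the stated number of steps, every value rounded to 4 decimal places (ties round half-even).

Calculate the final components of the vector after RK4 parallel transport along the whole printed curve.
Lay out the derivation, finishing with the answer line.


gamma'(tau) = (1, -1/2 - (1/2)*tau); f(tau, V)^k = -Gamma^k_ij(gamma(tau)) gamma'^i(tau) V^j; h = 1/2; intermediate values shown to 6 dp
curve data and Christoffel symbols at the stage parameters:
  tau = 0.000000: gamma = (-0.375000, -0.250000), gamma' = (1.000000, -0.500000); Gamma_uuu = 0.000000, Gamma_uuv = 0.000000, Gamma_uvv = 0.000000, Gamma_vuu = 0.000000, Gamma_vuv = 0.000000, Gamma_vvv = 0.000000
  tau = 0.250000: gamma = (-0.125000, -0.390625), gamma' = (1.000000, -0.625000); Gamma_uuu = 0.000000, Gamma_uuv = 0.000000, Gamma_uvv = 0.000000, Gamma_vuu = 0.000000, Gamma_vuv = 0.000000, Gamma_vvv = 0.000000
  tau = 0.500000: gamma = (0.125000, -0.562500), gamma' = (1.000000, -0.750000); Gamma_uuu = 0.000000, Gamma_uuv = 0.000000, Gamma_uvv = 0.000000, Gamma_vuu = 0.000000, Gamma_vuv = 0.000000, Gamma_vvv = 0.000000
  tau = 0.750000: gamma = (0.375000, -0.765625), gamma' = (1.000000, -0.875000); Gamma_uuu = 0.000000, Gamma_uuv = 0.000000, Gamma_uvv = 0.000000, Gamma_vuu = 0.000000, Gamma_vuv = 0.000000, Gamma_vvv = 0.000000
  tau = 1.000000: gamma = (0.625000, -1.000000), gamma' = (1.000000, -1.000000); Gamma_uuu = 0.000000, Gamma_uuv = 0.000000, Gamma_uvv = 0.000000, Gamma_vuu = 0.000000, Gamma_vuv = 0.000000, Gamma_vvv = 0.000000
step 0: V^u = -0.2500, V^v = -1.2500
step 1: k1 = (0.000000, 0.000000), k2 = (0.000000, 0.000000), k3 = (0.000000, 0.000000), k4 = (0.000000, 0.000000); V <- V + (h/6)(k1 + 2k2 + 2k3 + k4): V^u = -0.2500, V^v = -1.2500
step 2: k1 = (0.000000, 0.000000), k2 = (0.000000, 0.000000), k3 = (0.000000, 0.000000), k4 = (0.000000, 0.000000); V <- V + (h/6)(k1 + 2k2 + 2k3 + k4): V^u = -0.2500, V^v = -1.2500

Answer: V^u = -0.2500, V^v = -1.2500


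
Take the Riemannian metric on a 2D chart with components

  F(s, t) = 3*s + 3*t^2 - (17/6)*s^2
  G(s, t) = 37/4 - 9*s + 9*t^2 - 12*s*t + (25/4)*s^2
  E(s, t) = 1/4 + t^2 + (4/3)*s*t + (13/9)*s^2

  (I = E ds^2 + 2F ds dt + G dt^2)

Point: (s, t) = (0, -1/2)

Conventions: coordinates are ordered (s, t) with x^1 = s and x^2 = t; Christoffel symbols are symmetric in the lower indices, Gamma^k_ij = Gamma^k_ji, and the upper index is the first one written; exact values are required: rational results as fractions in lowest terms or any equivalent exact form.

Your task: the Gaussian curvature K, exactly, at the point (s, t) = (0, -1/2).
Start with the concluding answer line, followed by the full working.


Answer: K = -9068/6889

E = 1/2, F = 3/4, G = 23/2, EG - F^2 = 83/16 at the point
E_s = -2/3, E_t = -1, F_s = 3, F_t = -3, G_s = -3, G_t = -9
E_tt = 2, F_st = 0, G_ss = 25/2
Apply the Brioschi formula K = (det M1 - det M2)/(EG - F^2)^2 over the derivative matrices of E, F, G.
M1 = [[-E_tt/2 + F_st - G_ss/2, E_s/2, F_s - E_t/2], [F_t - G_s/2, E, F], [G_t/2, F, G]] = [[-29/4, -1/3, 7/2], [-3/2, 1/2, 3/4], [-9/2, 3/4, 23/2]]; det M1 = -2451/64
M2 = [[0, E_t/2, G_s/2], [E_t/2, E, F], [G_s/2, F, G]] = [[0, -1/2, -3/2], [-1/2, 1/2, 3/4], [-3/2, 3/4, 23/2]]; det M2 = -23/8
det M1 - det M2 = -2267/64; K = -2267/64 / (83/16)^2 = -9068/6889


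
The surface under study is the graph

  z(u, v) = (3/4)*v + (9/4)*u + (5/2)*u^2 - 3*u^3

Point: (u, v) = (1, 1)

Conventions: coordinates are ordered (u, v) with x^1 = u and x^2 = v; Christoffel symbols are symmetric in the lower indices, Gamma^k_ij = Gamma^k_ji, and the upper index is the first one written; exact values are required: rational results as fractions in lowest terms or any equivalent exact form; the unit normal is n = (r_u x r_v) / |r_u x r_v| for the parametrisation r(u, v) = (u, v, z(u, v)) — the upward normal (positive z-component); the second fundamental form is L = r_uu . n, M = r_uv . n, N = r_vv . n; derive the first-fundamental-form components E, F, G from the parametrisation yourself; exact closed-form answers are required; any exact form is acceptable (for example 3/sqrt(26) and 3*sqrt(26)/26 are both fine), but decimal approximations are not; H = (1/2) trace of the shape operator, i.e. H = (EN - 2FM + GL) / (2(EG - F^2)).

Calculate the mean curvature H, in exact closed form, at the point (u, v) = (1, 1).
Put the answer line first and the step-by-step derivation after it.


Answer: H = -325*sqrt(74)/2738

z_u = -7/4, z_v = 3/4, z_uu = -13, z_uv = 0, z_vv = 0
E = 65/16, F = -21/16, G = 25/16; answer radicand W^2 = 37/8
unnormalised second-form numerators: l = -13, m = 0, n = 0; L = l/sqrt(37/8), and similarly M = m/sqrt(W^2), N = n/sqrt(W^2)
H = (E*n - 2*F*m + G*l) / (2*(EG - F^2)*sqrt(W^2)); E*n - 2*F*m + G*l = -325/16, EG - F^2 = 37/8, so H = (-325/148)/sqrt(37/8)


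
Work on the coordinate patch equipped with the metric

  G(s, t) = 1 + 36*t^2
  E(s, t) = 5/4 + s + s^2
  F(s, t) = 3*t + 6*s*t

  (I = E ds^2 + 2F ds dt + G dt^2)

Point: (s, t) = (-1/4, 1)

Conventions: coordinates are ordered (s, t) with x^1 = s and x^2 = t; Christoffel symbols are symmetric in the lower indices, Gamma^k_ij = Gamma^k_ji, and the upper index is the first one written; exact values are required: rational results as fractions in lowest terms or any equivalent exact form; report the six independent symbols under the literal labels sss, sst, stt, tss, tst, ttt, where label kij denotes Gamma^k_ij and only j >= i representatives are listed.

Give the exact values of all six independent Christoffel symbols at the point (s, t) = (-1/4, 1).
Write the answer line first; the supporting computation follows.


Answer: Gamma_sss = 4/593, Gamma_sst = 0, Gamma_stt = 24/593, Gamma_tss = 96/593, Gamma_tst = 0, Gamma_ttt = 576/593

E = 17/16, F = 3/2, G = 37 at the point
E_s = 1/2, E_t = 0, F_s = 6, F_t = 3/2, G_s = 0, G_t = 72
EG - F^2 = 593/16;  g^inv = (16/593) * [[37, -3/2], [-3/2, 17/16]]
first-kind symbols [ij,l] = (1/2)(d_i g_jl + d_j g_il - d_l g_ij): [ss,s] = E_s/2 = 1/4, [ss,t] = F_s - E_t/2 = 6, [st,s] = E_t/2 = 0, [st,t] = G_s/2 = 0, [tt,s] = F_t - G_s/2 = 3/2, [tt,t] = G_t/2 = 36
Gamma^s_ij = (G*[ij,s] - F*[ij,t])/(EG - F^2), Gamma^t_ij = (E*[ij,t] - F*[ij,s])/(EG - F^2)


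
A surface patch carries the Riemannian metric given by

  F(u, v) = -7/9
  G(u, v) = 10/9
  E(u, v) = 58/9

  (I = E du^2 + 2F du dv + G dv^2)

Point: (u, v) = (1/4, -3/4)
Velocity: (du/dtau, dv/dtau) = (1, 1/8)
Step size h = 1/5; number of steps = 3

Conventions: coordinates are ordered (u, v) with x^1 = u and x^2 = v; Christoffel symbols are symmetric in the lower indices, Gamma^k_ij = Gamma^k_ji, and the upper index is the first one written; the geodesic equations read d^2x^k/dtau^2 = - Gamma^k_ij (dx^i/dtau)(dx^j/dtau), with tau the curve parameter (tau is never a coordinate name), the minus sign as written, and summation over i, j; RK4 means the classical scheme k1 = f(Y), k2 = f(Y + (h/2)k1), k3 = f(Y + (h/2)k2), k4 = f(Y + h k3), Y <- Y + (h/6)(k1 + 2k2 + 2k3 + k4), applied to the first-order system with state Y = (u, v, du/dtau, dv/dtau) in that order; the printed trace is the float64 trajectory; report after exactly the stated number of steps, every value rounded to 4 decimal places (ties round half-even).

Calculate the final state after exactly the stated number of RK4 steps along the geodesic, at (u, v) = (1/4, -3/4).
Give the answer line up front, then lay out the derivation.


Answer: u = 0.8500, v = -0.6750, du/dtau = 1.0000, dv/dtau = 0.1250

f(Y) = (du/dtau, dv/dtau, -Gamma^u_ij Y'^i Y'^j, -Gamma^v_ij Y'^i Y'^j) with the Gammas evaluated at the stage position; h = 0.200000; intermediate values shown to 6 dp
step 0: u = 0.2500, v = -0.7500, du/dtau = 1.0000, dv/dtau = 0.1250
step 1:
  k1: at (u, v) = (0.250000, -0.750000), (du/dtau, dv/dtau) = (1.000000, 0.125000); Gamma_uuu = 0.000000, Gamma_uuv = 0.000000, Gamma_uvv = 0.000000, Gamma_vuu = 0.000000, Gamma_vuv = 0.000000, Gamma_vvv = 0.000000; k1 = (1.000000, 0.125000, 0.000000, 0.000000)
  k2: at (u, v) = (0.350000, -0.737500), (du/dtau, dv/dtau) = (1.000000, 0.125000); Gamma_uuu = 0.000000, Gamma_uuv = 0.000000, Gamma_uvv = 0.000000, Gamma_vuu = 0.000000, Gamma_vuv = 0.000000, Gamma_vvv = 0.000000; k2 = (1.000000, 0.125000, 0.000000, 0.000000)
  k3: at (u, v) = (0.350000, -0.737500), (du/dtau, dv/dtau) = (1.000000, 0.125000); Gamma_uuu = 0.000000, Gamma_uuv = 0.000000, Gamma_uvv = 0.000000, Gamma_vuu = 0.000000, Gamma_vuv = 0.000000, Gamma_vvv = 0.000000; k3 = (1.000000, 0.125000, 0.000000, 0.000000)
  k4: at (u, v) = (0.450000, -0.725000), (du/dtau, dv/dtau) = (1.000000, 0.125000); Gamma_uuu = 0.000000, Gamma_uuv = 0.000000, Gamma_uvv = 0.000000, Gamma_vuu = 0.000000, Gamma_vuv = 0.000000, Gamma_vvv = 0.000000; k4 = (1.000000, 0.125000, 0.000000, 0.000000)
  Y <- Y + (h/6)(k1 + 2k2 + 2k3 + k4): u = 0.4500, v = -0.7250, du/dtau = 1.0000, dv/dtau = 0.1250
step 2:
  k1: at (u, v) = (0.450000, -0.725000), (du/dtau, dv/dtau) = (1.000000, 0.125000); Gamma_uuu = 0.000000, Gamma_uuv = 0.000000, Gamma_uvv = 0.000000, Gamma_vuu = 0.000000, Gamma_vuv = 0.000000, Gamma_vvv = 0.000000; k1 = (1.000000, 0.125000, 0.000000, 0.000000)
  k2: at (u, v) = (0.550000, -0.712500), (du/dtau, dv/dtau) = (1.000000, 0.125000); Gamma_uuu = 0.000000, Gamma_uuv = 0.000000, Gamma_uvv = 0.000000, Gamma_vuu = 0.000000, Gamma_vuv = 0.000000, Gamma_vvv = 0.000000; k2 = (1.000000, 0.125000, 0.000000, 0.000000)
  k3: at (u, v) = (0.550000, -0.712500), (du/dtau, dv/dtau) = (1.000000, 0.125000); Gamma_uuu = 0.000000, Gamma_uuv = 0.000000, Gamma_uvv = 0.000000, Gamma_vuu = 0.000000, Gamma_vuv = 0.000000, Gamma_vvv = 0.000000; k3 = (1.000000, 0.125000, 0.000000, 0.000000)
  k4: at (u, v) = (0.650000, -0.700000), (du/dtau, dv/dtau) = (1.000000, 0.125000); Gamma_uuu = 0.000000, Gamma_uuv = 0.000000, Gamma_uvv = 0.000000, Gamma_vuu = 0.000000, Gamma_vuv = 0.000000, Gamma_vvv = 0.000000; k4 = (1.000000, 0.125000, 0.000000, 0.000000)
  Y <- Y + (h/6)(k1 + 2k2 + 2k3 + k4): u = 0.6500, v = -0.7000, du/dtau = 1.0000, dv/dtau = 0.1250
step 3:
  k1: at (u, v) = (0.650000, -0.700000), (du/dtau, dv/dtau) = (1.000000, 0.125000); Gamma_uuu = 0.000000, Gamma_uuv = 0.000000, Gamma_uvv = 0.000000, Gamma_vuu = 0.000000, Gamma_vuv = 0.000000, Gamma_vvv = 0.000000; k1 = (1.000000, 0.125000, 0.000000, 0.000000)
  k2: at (u, v) = (0.750000, -0.687500), (du/dtau, dv/dtau) = (1.000000, 0.125000); Gamma_uuu = 0.000000, Gamma_uuv = 0.000000, Gamma_uvv = 0.000000, Gamma_vuu = 0.000000, Gamma_vuv = 0.000000, Gamma_vvv = 0.000000; k2 = (1.000000, 0.125000, 0.000000, 0.000000)
  k3: at (u, v) = (0.750000, -0.687500), (du/dtau, dv/dtau) = (1.000000, 0.125000); Gamma_uuu = 0.000000, Gamma_uuv = 0.000000, Gamma_uvv = 0.000000, Gamma_vuu = 0.000000, Gamma_vuv = 0.000000, Gamma_vvv = 0.000000; k3 = (1.000000, 0.125000, 0.000000, 0.000000)
  k4: at (u, v) = (0.850000, -0.675000), (du/dtau, dv/dtau) = (1.000000, 0.125000); Gamma_uuu = 0.000000, Gamma_uuv = 0.000000, Gamma_uvv = 0.000000, Gamma_vuu = 0.000000, Gamma_vuv = 0.000000, Gamma_vvv = 0.000000; k4 = (1.000000, 0.125000, 0.000000, 0.000000)
  Y <- Y + (h/6)(k1 + 2k2 + 2k3 + k4): u = 0.8500, v = -0.6750, du/dtau = 1.0000, dv/dtau = 0.1250


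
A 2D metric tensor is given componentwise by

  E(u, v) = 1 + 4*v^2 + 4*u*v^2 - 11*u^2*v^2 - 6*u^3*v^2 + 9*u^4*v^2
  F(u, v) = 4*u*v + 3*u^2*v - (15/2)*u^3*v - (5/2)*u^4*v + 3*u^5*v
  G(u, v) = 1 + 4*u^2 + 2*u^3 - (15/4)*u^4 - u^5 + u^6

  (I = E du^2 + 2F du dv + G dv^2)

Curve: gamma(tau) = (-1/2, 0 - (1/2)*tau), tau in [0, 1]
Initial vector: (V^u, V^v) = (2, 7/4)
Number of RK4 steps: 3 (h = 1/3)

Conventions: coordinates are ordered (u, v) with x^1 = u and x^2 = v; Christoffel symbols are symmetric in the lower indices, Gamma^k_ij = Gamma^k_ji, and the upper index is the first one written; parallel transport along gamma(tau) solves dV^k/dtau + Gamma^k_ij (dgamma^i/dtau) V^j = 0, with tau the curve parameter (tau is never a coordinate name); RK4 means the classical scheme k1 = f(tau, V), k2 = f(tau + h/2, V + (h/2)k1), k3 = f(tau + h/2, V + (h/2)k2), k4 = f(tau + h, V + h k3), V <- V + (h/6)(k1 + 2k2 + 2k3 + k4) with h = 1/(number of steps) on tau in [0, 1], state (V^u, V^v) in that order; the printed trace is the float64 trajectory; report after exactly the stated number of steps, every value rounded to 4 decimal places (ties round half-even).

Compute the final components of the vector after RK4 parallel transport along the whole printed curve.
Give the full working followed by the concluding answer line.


gamma'(tau) = (0, -1/2); f(tau, V)^k = -Gamma^k_ij(gamma(tau)) gamma'^i(tau) V^j; h = 1/3; intermediate values shown to 6 dp
curve data and Christoffel symbols at the stage parameters:
  tau = 0.000000: gamma = (-0.500000, 0.000000), gamma' = (0.000000, -0.500000); Gamma_uuu = 0.000000, Gamma_uuv = 0.000000, Gamma_uvv = 0.000000, Gamma_vuu = 0.000000, Gamma_vuv = -0.360000, Gamma_vvv = 0.000000
  tau = 0.166667: gamma = (-0.500000, -0.083333), gamma' = (0.000000, -0.500000); Gamma_uuu = 0.013300, Gamma_uuv = -0.029925, Gamma_uvv = 0.000000, Gamma_vuu = 0.159601, Gamma_vuv = -0.359102, Gamma_vvv = 0.000000
  tau = 0.333333: gamma = (-0.500000, -0.166667), gamma' = (0.000000, -0.500000); Gamma_uuu = 0.052805, Gamma_uuv = -0.059406, Gamma_uvv = 0.000000, Gamma_vuu = 0.316832, Gamma_vuv = -0.356436, Gamma_vvv = 0.000000
  tau = 0.500000: gamma = (-0.500000, -0.250000), gamma' = (0.000000, -0.500000); Gamma_uuu = 0.117359, Gamma_uuv = -0.088020, Gamma_uvv = 0.000000, Gamma_vuu = 0.469438, Gamma_vuv = -0.352078, Gamma_vvv = 0.000000
  tau = 0.666667: gamma = (-0.500000, -0.333333), gamma' = (0.000000, -0.500000); Gamma_uuu = 0.205128, Gamma_uuv = -0.115385, Gamma_uvv = 0.000000, Gamma_vuu = 0.615385, Gamma_vuv = -0.346154, Gamma_vvv = 0.000000
  tau = 0.833333: gamma = (-0.500000, -0.416667), gamma' = (0.000000, -0.500000); Gamma_uuu = 0.313725, Gamma_uuv = -0.141176, Gamma_uvv = 0.000000, Gamma_vuu = 0.752941, Gamma_vuv = -0.338824, Gamma_vvv = 0.000000
  tau = 1.000000: gamma = (-0.500000, -0.500000), gamma' = (0.000000, -0.500000); Gamma_uuu = 0.440367, Gamma_uuv = -0.165138, Gamma_uvv = 0.000000, Gamma_vuu = 0.880734, Gamma_vuv = -0.330275, Gamma_vvv = 0.000000
step 0: V^u = 2.0000, V^v = 1.7500
step 1: k1 = (0.000000, -0.360000), k2 = (-0.029925, -0.359102), k3 = (-0.029851, -0.358207), k4 = (-0.059110, -0.354662); V <- V + (h/6)(k1 + 2k2 + 2k3 + k4): V^u = 1.9901, V^v = 1.6306
step 2: k1 = (-0.059111, -0.354667), k2 = (-0.087149, -0.348597), k3 = (-0.086943, -0.347774), k4 = (-0.113140, -0.339420); V <- V + (h/6)(k1 + 2k2 + 2k3 + k4): V^u = 1.9612, V^v = 1.5147
step 3: k1 = (-0.113144, -0.339432), k2 = (-0.137104, -0.329049), k3 = (-0.136822, -0.328373), k4 = (-0.158165, -0.316330); V <- V + (h/6)(k1 + 2k2 + 2k3 + k4): V^u = 1.9157, V^v = 1.4052

Answer: V^u = 1.9157, V^v = 1.4052


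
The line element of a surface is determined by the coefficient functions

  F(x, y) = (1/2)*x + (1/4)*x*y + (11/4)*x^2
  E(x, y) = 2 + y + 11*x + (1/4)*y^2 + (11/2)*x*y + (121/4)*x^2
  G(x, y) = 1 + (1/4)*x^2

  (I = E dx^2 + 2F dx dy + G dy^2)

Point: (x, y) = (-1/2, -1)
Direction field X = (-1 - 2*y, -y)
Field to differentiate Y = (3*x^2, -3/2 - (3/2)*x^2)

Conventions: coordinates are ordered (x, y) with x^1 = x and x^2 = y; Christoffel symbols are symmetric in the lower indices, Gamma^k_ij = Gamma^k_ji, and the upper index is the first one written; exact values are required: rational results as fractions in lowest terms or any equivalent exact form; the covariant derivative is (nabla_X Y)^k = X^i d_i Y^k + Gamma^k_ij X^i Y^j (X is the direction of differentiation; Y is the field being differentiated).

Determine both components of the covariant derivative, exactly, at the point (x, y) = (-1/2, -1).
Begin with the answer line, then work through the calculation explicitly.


Answer: (nabla_X Y)^x = -1689/392, (nabla_X Y)^y = 531/392

E = 97/16, F = 9/16, G = 17/16 at the point
E_x = -99/4, E_y = -9/4, F_x = -5/2, F_y = -1/8, G_x = -1/4, G_y = 0
EG - F^2 = 49/8;  g^inv = (8/49) * [[17/16, -9/16], [-9/16, 97/16]]
first-kind symbols [ij,l] = (1/2)(d_i g_jl + d_j g_il - d_l g_ij): [xx,x] = E_x/2 = -99/8, [xx,y] = F_x - E_y/2 = -11/8, [xy,x] = E_y/2 = -9/8, [xy,y] = G_x/2 = -1/8, [yy,x] = F_y - G_x/2 = 0, [yy,y] = G_y/2 = 0
Gamma^x_ij = (G*[ij,x] - F*[ij,y])/(EG - F^2), Gamma^y_ij = (E*[ij,y] - F*[ij,x])/(EG - F^2)
Gamma_xxx = -99/49, Gamma_xxy = -9/49, Gamma_xyy = 0, Gamma_yxx = -11/49, Gamma_yxy = -1/49, Gamma_yyy = 0
X = (1, 1), Y = (3/4, -15/8) at the point


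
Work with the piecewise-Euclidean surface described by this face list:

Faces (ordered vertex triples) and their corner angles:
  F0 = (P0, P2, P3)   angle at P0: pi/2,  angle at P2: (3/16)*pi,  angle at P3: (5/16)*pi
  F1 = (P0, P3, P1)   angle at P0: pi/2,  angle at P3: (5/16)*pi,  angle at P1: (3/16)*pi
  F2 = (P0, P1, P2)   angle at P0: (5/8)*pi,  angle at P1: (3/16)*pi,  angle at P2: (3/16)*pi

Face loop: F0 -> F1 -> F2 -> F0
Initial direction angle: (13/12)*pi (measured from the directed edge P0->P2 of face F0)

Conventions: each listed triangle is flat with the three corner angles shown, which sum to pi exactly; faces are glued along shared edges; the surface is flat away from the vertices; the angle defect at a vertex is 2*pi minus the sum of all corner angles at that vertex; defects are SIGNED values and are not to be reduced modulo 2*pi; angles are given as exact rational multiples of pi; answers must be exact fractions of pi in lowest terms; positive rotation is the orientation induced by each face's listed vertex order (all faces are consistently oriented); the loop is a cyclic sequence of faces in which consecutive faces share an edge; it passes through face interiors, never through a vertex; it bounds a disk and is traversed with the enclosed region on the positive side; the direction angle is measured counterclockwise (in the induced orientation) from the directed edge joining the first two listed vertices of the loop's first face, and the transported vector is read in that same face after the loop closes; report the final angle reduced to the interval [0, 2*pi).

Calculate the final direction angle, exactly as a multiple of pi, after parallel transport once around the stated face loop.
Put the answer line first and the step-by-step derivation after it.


Answer: final direction angle = (35/24)*pi

enclosed vertex P0: corner angles sum to (13/8)*pi, defect = 2*pi - (13/8)*pi = (3/8)*pi
the final direction is the initial angle plus the enclosed defects, taken mod 2*pi in the induced orientation
final angle = (13/12)*pi + (3/8)*pi = (35/24)*pi (mod 2*pi)
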